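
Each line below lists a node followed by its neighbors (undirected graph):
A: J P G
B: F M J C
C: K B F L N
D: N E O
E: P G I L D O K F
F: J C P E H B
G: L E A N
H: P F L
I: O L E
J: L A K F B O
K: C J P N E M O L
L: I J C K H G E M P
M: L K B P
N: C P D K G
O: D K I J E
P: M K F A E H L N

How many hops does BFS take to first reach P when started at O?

Level 0: O
Level 1: D, E, I, J, K
Level 2: A, B, C, F, G, L, M, N, P
Level 3: H
P first appears at level 2.

2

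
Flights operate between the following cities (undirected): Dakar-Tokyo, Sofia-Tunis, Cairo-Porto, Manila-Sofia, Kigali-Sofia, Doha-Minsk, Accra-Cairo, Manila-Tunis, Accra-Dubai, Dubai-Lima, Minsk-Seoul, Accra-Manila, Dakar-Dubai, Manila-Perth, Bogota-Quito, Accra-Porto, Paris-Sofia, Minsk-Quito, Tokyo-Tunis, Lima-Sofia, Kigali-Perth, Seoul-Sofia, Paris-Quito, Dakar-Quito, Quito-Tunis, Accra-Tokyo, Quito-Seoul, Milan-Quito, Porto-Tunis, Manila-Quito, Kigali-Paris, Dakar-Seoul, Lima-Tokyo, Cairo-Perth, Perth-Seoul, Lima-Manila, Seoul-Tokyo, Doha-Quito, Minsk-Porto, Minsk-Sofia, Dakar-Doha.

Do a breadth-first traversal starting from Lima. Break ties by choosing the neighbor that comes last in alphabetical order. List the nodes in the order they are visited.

Visit Lima; enqueue Tokyo, Sofia, Manila, Dubai → queue [Tokyo, Sofia, Manila, Dubai]
Visit Tokyo; enqueue Tunis, Seoul, Dakar, Accra → queue [Sofia, Manila, Dubai, Tunis, Seoul, Dakar, Accra]
Visit Sofia; enqueue Paris, Minsk, Kigali → queue [Manila, Dubai, Tunis, Seoul, Dakar, Accra, Paris, Minsk, Kigali]
Visit Manila; enqueue Quito, Perth → queue [Dubai, Tunis, Seoul, Dakar, Accra, Paris, Minsk, Kigali, Quito, Perth]
Visit Dubai → queue [Tunis, Seoul, Dakar, Accra, Paris, Minsk, Kigali, Quito, Perth]
Visit Tunis; enqueue Porto → queue [Seoul, Dakar, Accra, Paris, Minsk, Kigali, Quito, Perth, Porto]
Visit Seoul → queue [Dakar, Accra, Paris, Minsk, Kigali, Quito, Perth, Porto]
Visit Dakar; enqueue Doha → queue [Accra, Paris, Minsk, Kigali, Quito, Perth, Porto, Doha]
Visit Accra; enqueue Cairo → queue [Paris, Minsk, Kigali, Quito, Perth, Porto, Doha, Cairo]
Visit Paris → queue [Minsk, Kigali, Quito, Perth, Porto, Doha, Cairo]
Visit Minsk → queue [Kigali, Quito, Perth, Porto, Doha, Cairo]
Visit Kigali → queue [Quito, Perth, Porto, Doha, Cairo]
Visit Quito; enqueue Milan, Bogota → queue [Perth, Porto, Doha, Cairo, Milan, Bogota]
Visit Perth → queue [Porto, Doha, Cairo, Milan, Bogota]
Visit Porto → queue [Doha, Cairo, Milan, Bogota]
Visit Doha → queue [Cairo, Milan, Bogota]
Visit Cairo → queue [Milan, Bogota]
Visit Milan → queue [Bogota]
Visit Bogota → queue []

Lima → Tokyo → Sofia → Manila → Dubai → Tunis → Seoul → Dakar → Accra → Paris → Minsk → Kigali → Quito → Perth → Porto → Doha → Cairo → Milan → Bogota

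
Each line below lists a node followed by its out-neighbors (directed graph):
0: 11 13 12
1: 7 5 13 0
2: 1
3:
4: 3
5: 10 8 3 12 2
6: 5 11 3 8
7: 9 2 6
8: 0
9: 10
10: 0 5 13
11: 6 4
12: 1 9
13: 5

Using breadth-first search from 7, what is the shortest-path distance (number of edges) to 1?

Level 0: 7
Level 1: 2, 6, 9
Level 2: 1, 3, 5, 8, 10, 11
Level 3: 0, 4, 12, 13
1 first appears at level 2.

2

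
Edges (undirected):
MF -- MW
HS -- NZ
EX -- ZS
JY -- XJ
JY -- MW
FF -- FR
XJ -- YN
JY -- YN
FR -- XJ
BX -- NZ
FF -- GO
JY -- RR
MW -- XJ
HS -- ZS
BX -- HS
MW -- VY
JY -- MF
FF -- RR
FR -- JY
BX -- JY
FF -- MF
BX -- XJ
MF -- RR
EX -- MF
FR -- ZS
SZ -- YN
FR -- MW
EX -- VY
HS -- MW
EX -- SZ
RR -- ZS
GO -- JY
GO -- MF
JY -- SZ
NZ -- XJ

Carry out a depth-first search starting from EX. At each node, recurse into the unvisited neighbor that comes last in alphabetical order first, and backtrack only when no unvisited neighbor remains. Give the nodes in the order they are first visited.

EX → ZS → RR → MF → MW → XJ → YN → SZ → JY → GO → FF → FR → BX → NZ → HS → VY

Visit EX
EX → ZS
ZS → RR
RR → MF
MF → MW
MW → XJ
XJ → YN
YN → SZ
SZ → JY
JY → GO
GO → FF
FF → FR
JY → BX
BX → NZ
NZ → HS
MW → VY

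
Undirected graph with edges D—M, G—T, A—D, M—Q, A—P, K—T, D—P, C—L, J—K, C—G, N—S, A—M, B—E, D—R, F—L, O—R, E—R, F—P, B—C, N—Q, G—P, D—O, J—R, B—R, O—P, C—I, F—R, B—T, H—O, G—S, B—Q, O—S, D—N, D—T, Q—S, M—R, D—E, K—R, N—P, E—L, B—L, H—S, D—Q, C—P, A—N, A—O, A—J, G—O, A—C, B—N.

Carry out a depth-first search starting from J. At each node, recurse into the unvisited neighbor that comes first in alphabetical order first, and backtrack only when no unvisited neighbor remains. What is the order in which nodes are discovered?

J -> A -> C -> B -> E -> D -> M -> Q -> N -> P -> F -> L -> R -> K -> T -> G -> O -> H -> S -> I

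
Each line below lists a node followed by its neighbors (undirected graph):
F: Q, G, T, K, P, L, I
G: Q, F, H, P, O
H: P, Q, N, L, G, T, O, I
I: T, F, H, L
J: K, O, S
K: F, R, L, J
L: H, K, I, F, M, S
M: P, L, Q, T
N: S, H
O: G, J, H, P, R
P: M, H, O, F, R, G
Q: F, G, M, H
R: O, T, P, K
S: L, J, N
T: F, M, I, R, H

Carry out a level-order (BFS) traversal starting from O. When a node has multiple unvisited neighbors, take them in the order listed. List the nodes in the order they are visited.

Visit O; enqueue G, J, H, P, R → queue [G, J, H, P, R]
Visit G; enqueue Q, F → queue [J, H, P, R, Q, F]
Visit J; enqueue K, S → queue [H, P, R, Q, F, K, S]
Visit H; enqueue N, L, T, I → queue [P, R, Q, F, K, S, N, L, T, I]
Visit P; enqueue M → queue [R, Q, F, K, S, N, L, T, I, M]
Visit R → queue [Q, F, K, S, N, L, T, I, M]
Visit Q → queue [F, K, S, N, L, T, I, M]
Visit F → queue [K, S, N, L, T, I, M]
Visit K → queue [S, N, L, T, I, M]
Visit S → queue [N, L, T, I, M]
Visit N → queue [L, T, I, M]
Visit L → queue [T, I, M]
Visit T → queue [I, M]
Visit I → queue [M]
Visit M → queue []

O, G, J, H, P, R, Q, F, K, S, N, L, T, I, M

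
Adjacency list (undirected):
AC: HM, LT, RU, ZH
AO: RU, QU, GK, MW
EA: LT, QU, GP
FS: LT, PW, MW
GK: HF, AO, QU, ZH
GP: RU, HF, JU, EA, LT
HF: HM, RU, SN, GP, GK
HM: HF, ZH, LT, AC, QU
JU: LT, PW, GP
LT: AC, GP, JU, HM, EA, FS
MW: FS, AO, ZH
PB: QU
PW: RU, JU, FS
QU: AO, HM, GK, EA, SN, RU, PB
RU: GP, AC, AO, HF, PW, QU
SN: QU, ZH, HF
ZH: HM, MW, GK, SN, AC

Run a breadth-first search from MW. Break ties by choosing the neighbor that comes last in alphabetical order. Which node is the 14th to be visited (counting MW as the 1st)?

JU

Visit MW; enqueue ZH, FS, AO → queue [ZH, FS, AO]
Visit ZH; enqueue SN, HM, GK, AC → queue [FS, AO, SN, HM, GK, AC]
Visit FS; enqueue PW, LT → queue [AO, SN, HM, GK, AC, PW, LT]
Visit AO; enqueue RU, QU → queue [SN, HM, GK, AC, PW, LT, RU, QU]
Visit SN; enqueue HF → queue [HM, GK, AC, PW, LT, RU, QU, HF]
Visit HM → queue [GK, AC, PW, LT, RU, QU, HF]
Visit GK → queue [AC, PW, LT, RU, QU, HF]
Visit AC → queue [PW, LT, RU, QU, HF]
Visit PW; enqueue JU → queue [LT, RU, QU, HF, JU]
Visit LT; enqueue GP, EA → queue [RU, QU, HF, JU, GP, EA]
Visit RU → queue [QU, HF, JU, GP, EA]
Visit QU; enqueue PB → queue [HF, JU, GP, EA, PB]
Visit HF → queue [JU, GP, EA, PB]
Visit JU → queue [GP, EA, PB]
Visit GP → queue [EA, PB]
Visit EA → queue [PB]
Visit PB → queue []

Visit order: MW, ZH, FS, AO, SN, HM, GK, AC, PW, LT, RU, QU, HF, JU, GP, EA, PB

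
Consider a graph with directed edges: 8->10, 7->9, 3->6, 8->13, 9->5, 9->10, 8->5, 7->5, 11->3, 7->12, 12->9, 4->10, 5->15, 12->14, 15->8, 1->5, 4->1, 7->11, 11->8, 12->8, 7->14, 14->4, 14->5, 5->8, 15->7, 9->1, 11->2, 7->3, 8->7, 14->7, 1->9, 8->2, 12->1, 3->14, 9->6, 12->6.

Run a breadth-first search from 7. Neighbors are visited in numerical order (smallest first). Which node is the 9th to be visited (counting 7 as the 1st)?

Visit 7; enqueue 3, 5, 9, 11, 12, 14 → queue [3, 5, 9, 11, 12, 14]
Visit 3; enqueue 6 → queue [5, 9, 11, 12, 14, 6]
Visit 5; enqueue 8, 15 → queue [9, 11, 12, 14, 6, 8, 15]
Visit 9; enqueue 1, 10 → queue [11, 12, 14, 6, 8, 15, 1, 10]
Visit 11; enqueue 2 → queue [12, 14, 6, 8, 15, 1, 10, 2]
Visit 12 → queue [14, 6, 8, 15, 1, 10, 2]
Visit 14; enqueue 4 → queue [6, 8, 15, 1, 10, 2, 4]
Visit 6 → queue [8, 15, 1, 10, 2, 4]
Visit 8; enqueue 13 → queue [15, 1, 10, 2, 4, 13]
Visit 15 → queue [1, 10, 2, 4, 13]
Visit 1 → queue [10, 2, 4, 13]
Visit 10 → queue [2, 4, 13]
Visit 2 → queue [4, 13]
Visit 4 → queue [13]
Visit 13 → queue []

Visit order: 7, 3, 5, 9, 11, 12, 14, 6, 8, 15, 1, 10, 2, 4, 13

8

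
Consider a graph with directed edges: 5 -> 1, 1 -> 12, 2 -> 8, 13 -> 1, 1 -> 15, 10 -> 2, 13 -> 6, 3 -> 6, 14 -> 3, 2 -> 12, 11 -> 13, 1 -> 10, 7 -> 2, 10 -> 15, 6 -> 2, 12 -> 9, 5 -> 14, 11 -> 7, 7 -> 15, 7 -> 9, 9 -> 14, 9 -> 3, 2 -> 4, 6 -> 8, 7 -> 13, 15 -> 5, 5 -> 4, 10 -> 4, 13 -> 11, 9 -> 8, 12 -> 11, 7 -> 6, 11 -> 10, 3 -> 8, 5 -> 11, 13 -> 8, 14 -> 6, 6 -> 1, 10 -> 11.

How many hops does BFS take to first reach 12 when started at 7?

Level 0: 7
Level 1: 2, 6, 9, 13, 15
Level 2: 1, 3, 4, 5, 8, 11, 12, 14
Level 3: 10
12 first appears at level 2.

2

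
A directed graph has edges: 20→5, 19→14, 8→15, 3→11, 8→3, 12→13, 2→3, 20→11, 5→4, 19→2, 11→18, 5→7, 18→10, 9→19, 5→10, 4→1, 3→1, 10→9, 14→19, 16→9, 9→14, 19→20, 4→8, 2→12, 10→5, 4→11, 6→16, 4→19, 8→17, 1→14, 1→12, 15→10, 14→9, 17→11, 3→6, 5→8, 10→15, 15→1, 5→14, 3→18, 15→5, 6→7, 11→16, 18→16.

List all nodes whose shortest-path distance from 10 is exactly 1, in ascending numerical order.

Level 0: 10
Level 1: 5, 9, 15
Level 2: 1, 4, 7, 8, 14, 19
Level 3: 2, 3, 11, 12, 17, 20
Level 4: 6, 13, 16, 18

5, 9, 15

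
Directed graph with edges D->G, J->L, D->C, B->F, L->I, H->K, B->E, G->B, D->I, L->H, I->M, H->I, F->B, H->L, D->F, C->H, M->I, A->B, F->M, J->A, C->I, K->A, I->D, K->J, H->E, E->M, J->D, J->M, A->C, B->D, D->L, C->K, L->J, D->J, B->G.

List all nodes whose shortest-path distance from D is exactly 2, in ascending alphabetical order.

Level 0: D
Level 1: C, F, G, I, J, L
Level 2: A, B, H, K, M
Level 3: E

A, B, H, K, M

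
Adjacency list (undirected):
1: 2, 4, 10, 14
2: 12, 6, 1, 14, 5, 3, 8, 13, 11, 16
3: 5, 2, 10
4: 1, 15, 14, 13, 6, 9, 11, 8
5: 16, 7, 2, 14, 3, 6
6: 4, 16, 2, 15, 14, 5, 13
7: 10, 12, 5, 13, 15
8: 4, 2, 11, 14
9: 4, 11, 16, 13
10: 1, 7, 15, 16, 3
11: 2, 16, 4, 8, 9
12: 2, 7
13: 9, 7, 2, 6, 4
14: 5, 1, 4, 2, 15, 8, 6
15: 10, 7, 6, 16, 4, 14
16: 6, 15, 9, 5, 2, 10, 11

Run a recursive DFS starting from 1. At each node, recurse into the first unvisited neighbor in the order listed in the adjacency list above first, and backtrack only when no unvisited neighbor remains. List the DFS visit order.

1 2 12 7 10 15 6 4 14 5 16 9 11 8 13 3

Visit 1
1 → 2
2 → 12
12 → 7
7 → 10
10 → 15
15 → 6
6 → 4
4 → 14
14 → 5
5 → 16
16 → 9
9 → 11
11 → 8
9 → 13
5 → 3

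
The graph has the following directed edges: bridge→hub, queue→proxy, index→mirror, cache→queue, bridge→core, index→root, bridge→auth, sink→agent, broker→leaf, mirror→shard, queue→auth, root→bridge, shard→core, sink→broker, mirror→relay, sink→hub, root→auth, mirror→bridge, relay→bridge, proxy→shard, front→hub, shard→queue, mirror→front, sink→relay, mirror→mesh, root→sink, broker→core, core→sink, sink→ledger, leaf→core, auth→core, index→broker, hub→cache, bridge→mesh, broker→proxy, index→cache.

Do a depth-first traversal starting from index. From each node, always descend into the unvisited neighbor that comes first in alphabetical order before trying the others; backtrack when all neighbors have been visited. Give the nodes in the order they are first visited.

Visit index
index → broker
broker → core
core → sink
sink → agent
sink → hub
hub → cache
cache → queue
queue → auth
queue → proxy
proxy → shard
sink → ledger
sink → relay
relay → bridge
bridge → mesh
broker → leaf
index → mirror
mirror → front
index → root

index → broker → core → sink → agent → hub → cache → queue → auth → proxy → shard → ledger → relay → bridge → mesh → leaf → mirror → front → root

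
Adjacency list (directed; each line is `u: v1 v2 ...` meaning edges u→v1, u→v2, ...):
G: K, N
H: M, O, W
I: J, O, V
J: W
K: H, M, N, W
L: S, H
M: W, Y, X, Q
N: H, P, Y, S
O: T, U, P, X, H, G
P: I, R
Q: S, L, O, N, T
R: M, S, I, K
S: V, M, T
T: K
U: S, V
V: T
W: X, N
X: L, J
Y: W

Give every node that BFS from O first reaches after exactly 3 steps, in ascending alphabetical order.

Level 0: O
Level 1: G, H, P, T, U, X
Level 2: I, J, K, L, M, N, R, S, V, W
Level 3: Q, Y

Q, Y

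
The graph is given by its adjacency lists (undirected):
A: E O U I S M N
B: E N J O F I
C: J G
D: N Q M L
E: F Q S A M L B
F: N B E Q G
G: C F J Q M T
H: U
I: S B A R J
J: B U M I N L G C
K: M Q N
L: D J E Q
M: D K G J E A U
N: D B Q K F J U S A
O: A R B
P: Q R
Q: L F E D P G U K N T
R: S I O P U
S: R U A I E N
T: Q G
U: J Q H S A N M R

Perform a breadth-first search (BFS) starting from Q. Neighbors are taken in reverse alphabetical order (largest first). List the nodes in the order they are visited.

Q → U → T → P → N → L → K → G → F → E → D → S → R → M → J → H → A → B → C → I → O

Visit Q; enqueue U, T, P, N, L, K, G, F, E, D → queue [U, T, P, N, L, K, G, F, E, D]
Visit U; enqueue S, R, M, J, H, A → queue [T, P, N, L, K, G, F, E, D, S, R, M, J, H, A]
Visit T → queue [P, N, L, K, G, F, E, D, S, R, M, J, H, A]
Visit P → queue [N, L, K, G, F, E, D, S, R, M, J, H, A]
Visit N; enqueue B → queue [L, K, G, F, E, D, S, R, M, J, H, A, B]
Visit L → queue [K, G, F, E, D, S, R, M, J, H, A, B]
Visit K → queue [G, F, E, D, S, R, M, J, H, A, B]
Visit G; enqueue C → queue [F, E, D, S, R, M, J, H, A, B, C]
Visit F → queue [E, D, S, R, M, J, H, A, B, C]
Visit E → queue [D, S, R, M, J, H, A, B, C]
Visit D → queue [S, R, M, J, H, A, B, C]
Visit S; enqueue I → queue [R, M, J, H, A, B, C, I]
Visit R; enqueue O → queue [M, J, H, A, B, C, I, O]
Visit M → queue [J, H, A, B, C, I, O]
Visit J → queue [H, A, B, C, I, O]
Visit H → queue [A, B, C, I, O]
Visit A → queue [B, C, I, O]
Visit B → queue [C, I, O]
Visit C → queue [I, O]
Visit I → queue [O]
Visit O → queue []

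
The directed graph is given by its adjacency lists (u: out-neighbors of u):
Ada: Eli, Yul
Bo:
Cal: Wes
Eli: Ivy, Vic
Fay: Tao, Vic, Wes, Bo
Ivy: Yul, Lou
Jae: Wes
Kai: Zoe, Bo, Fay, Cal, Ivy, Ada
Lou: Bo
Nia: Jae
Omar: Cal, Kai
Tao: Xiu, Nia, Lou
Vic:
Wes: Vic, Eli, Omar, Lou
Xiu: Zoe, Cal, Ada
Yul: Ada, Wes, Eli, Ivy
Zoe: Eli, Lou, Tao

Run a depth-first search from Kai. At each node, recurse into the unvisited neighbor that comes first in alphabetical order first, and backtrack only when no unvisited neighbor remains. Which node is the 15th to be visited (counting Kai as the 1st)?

Jae

Visit Kai
Kai → Ada
Ada → Eli
Eli → Ivy
Ivy → Lou
Lou → Bo
Ivy → Yul
Yul → Wes
Wes → Omar
Omar → Cal
Wes → Vic
Kai → Fay
Fay → Tao
Tao → Nia
Nia → Jae
Tao → Xiu
Xiu → Zoe

Visit order: Kai, Ada, Eli, Ivy, Lou, Bo, Yul, Wes, Omar, Cal, Vic, Fay, Tao, Nia, Jae, Xiu, Zoe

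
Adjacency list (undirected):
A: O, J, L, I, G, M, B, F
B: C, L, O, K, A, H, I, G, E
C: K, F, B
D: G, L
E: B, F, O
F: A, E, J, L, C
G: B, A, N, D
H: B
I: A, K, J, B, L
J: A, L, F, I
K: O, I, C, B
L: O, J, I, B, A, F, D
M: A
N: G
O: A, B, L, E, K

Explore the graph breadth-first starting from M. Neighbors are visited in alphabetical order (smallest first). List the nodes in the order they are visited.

M, A, B, F, G, I, J, L, O, C, E, H, K, D, N

Visit M; enqueue A → queue [A]
Visit A; enqueue B, F, G, I, J, L, O → queue [B, F, G, I, J, L, O]
Visit B; enqueue C, E, H, K → queue [F, G, I, J, L, O, C, E, H, K]
Visit F → queue [G, I, J, L, O, C, E, H, K]
Visit G; enqueue D, N → queue [I, J, L, O, C, E, H, K, D, N]
Visit I → queue [J, L, O, C, E, H, K, D, N]
Visit J → queue [L, O, C, E, H, K, D, N]
Visit L → queue [O, C, E, H, K, D, N]
Visit O → queue [C, E, H, K, D, N]
Visit C → queue [E, H, K, D, N]
Visit E → queue [H, K, D, N]
Visit H → queue [K, D, N]
Visit K → queue [D, N]
Visit D → queue [N]
Visit N → queue []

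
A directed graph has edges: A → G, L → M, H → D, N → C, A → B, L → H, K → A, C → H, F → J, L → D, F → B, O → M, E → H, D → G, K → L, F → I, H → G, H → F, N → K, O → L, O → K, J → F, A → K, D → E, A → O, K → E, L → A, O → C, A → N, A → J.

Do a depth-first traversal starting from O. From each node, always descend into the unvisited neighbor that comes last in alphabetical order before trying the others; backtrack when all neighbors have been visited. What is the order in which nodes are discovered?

O -> M -> L -> H -> G -> F -> J -> I -> B -> D -> E -> A -> N -> K -> C

Visit O
O → M
O → L
L → H
H → G
H → F
F → J
F → I
F → B
H → D
D → E
L → A
A → N
N → K
N → C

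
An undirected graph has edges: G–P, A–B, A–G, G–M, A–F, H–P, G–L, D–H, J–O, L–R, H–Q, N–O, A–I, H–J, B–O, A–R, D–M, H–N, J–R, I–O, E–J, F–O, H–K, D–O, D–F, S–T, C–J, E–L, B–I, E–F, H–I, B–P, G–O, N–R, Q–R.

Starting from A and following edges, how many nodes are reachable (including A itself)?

18

BFS from A visits: A, B, F, G, I, R, O, P, D, E, L, M, H, J, N, Q, K, C
Reachable nodes: 18 of 20 total.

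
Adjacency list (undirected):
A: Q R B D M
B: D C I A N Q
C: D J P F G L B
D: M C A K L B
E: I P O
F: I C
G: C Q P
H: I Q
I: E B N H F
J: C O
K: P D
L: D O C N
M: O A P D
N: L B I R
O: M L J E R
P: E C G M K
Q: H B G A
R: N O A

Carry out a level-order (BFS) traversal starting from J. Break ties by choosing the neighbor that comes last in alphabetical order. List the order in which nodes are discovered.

Visit J; enqueue O, C → queue [O, C]
Visit O; enqueue R, M, L, E → queue [C, R, M, L, E]
Visit C; enqueue P, G, F, D, B → queue [R, M, L, E, P, G, F, D, B]
Visit R; enqueue N, A → queue [M, L, E, P, G, F, D, B, N, A]
Visit M → queue [L, E, P, G, F, D, B, N, A]
Visit L → queue [E, P, G, F, D, B, N, A]
Visit E; enqueue I → queue [P, G, F, D, B, N, A, I]
Visit P; enqueue K → queue [G, F, D, B, N, A, I, K]
Visit G; enqueue Q → queue [F, D, B, N, A, I, K, Q]
Visit F → queue [D, B, N, A, I, K, Q]
Visit D → queue [B, N, A, I, K, Q]
Visit B → queue [N, A, I, K, Q]
Visit N → queue [A, I, K, Q]
Visit A → queue [I, K, Q]
Visit I; enqueue H → queue [K, Q, H]
Visit K → queue [Q, H]
Visit Q → queue [H]
Visit H → queue []

J → O → C → R → M → L → E → P → G → F → D → B → N → A → I → K → Q → H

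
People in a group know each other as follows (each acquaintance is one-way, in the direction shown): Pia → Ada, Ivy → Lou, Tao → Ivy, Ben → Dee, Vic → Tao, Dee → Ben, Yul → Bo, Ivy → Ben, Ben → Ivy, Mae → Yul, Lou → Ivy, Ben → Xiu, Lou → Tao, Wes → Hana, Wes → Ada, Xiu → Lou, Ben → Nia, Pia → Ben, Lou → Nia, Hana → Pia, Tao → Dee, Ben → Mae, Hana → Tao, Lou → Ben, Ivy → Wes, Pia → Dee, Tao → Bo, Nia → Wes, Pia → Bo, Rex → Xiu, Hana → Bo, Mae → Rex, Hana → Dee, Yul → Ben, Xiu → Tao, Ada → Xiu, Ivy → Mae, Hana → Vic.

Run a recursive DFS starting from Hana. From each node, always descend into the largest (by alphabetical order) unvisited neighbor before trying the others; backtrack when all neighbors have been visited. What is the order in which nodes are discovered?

Hana -> Vic -> Tao -> Ivy -> Wes -> Ada -> Xiu -> Lou -> Nia -> Ben -> Mae -> Yul -> Bo -> Rex -> Dee -> Pia

Visit Hana
Hana → Vic
Vic → Tao
Tao → Ivy
Ivy → Wes
Wes → Ada
Ada → Xiu
Xiu → Lou
Lou → Nia
Lou → Ben
Ben → Mae
Mae → Yul
Yul → Bo
Mae → Rex
Ben → Dee
Hana → Pia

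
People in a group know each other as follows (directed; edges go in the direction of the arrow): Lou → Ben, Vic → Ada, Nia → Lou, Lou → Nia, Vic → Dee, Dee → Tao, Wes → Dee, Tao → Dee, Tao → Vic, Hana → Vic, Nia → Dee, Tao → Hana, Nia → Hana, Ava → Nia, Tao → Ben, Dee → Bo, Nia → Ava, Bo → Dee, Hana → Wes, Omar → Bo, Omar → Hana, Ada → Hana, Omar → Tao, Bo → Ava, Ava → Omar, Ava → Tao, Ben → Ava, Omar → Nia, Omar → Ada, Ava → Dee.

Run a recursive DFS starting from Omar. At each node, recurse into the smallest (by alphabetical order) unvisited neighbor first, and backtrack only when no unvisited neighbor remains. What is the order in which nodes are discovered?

Visit Omar
Omar → Ada
Ada → Hana
Hana → Vic
Vic → Dee
Dee → Bo
Bo → Ava
Ava → Nia
Nia → Lou
Lou → Ben
Ava → Tao
Hana → Wes

Omar -> Ada -> Hana -> Vic -> Dee -> Bo -> Ava -> Nia -> Lou -> Ben -> Tao -> Wes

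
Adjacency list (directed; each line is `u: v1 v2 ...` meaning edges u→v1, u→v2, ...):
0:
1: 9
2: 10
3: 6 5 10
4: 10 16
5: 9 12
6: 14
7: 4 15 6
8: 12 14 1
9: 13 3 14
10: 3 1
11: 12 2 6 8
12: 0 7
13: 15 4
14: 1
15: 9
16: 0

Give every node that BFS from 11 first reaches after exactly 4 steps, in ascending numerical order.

5, 13, 16

Level 0: 11
Level 1: 2, 6, 8, 12
Level 2: 0, 1, 7, 10, 14
Level 3: 3, 4, 9, 15
Level 4: 5, 13, 16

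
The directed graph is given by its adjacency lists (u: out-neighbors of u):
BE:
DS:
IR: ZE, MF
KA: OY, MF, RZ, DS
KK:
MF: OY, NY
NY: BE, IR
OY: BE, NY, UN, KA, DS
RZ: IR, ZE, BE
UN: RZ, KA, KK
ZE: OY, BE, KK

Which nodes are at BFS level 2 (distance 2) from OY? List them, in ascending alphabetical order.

IR, KK, MF, RZ

Level 0: OY
Level 1: BE, DS, KA, NY, UN
Level 2: IR, KK, MF, RZ
Level 3: ZE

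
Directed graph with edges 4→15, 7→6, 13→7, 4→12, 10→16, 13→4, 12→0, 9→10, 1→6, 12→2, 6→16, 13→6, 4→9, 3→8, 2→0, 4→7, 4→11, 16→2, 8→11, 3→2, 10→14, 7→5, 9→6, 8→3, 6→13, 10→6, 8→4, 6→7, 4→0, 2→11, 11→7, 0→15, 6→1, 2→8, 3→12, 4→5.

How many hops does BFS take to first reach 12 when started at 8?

Level 0: 8
Level 1: 3, 4, 11
Level 2: 0, 2, 5, 7, 9, 12, 15
Level 3: 6, 10
Level 4: 1, 13, 14, 16
12 first appears at level 2.

2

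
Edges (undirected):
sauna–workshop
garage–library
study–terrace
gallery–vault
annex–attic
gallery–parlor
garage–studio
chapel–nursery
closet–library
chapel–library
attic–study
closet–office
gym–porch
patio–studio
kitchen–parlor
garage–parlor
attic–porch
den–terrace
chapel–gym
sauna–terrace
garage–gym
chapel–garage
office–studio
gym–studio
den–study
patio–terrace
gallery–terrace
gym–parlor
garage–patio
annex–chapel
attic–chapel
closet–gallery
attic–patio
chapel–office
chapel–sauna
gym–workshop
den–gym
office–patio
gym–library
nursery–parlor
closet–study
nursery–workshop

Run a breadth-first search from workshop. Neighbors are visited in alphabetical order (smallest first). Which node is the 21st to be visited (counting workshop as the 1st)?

vault

Visit workshop; enqueue gym, nursery, sauna → queue [gym, nursery, sauna]
Visit gym; enqueue chapel, den, garage, library, parlor, porch, studio → queue [nursery, sauna, chapel, den, garage, library, parlor, porch, studio]
Visit nursery → queue [sauna, chapel, den, garage, library, parlor, porch, studio]
Visit sauna; enqueue terrace → queue [chapel, den, garage, library, parlor, porch, studio, terrace]
Visit chapel; enqueue annex, attic, office → queue [den, garage, library, parlor, porch, studio, terrace, annex, attic, office]
Visit den; enqueue study → queue [garage, library, parlor, porch, studio, terrace, annex, attic, office, study]
Visit garage; enqueue patio → queue [library, parlor, porch, studio, terrace, annex, attic, office, study, patio]
Visit library; enqueue closet → queue [parlor, porch, studio, terrace, annex, attic, office, study, patio, closet]
Visit parlor; enqueue gallery, kitchen → queue [porch, studio, terrace, annex, attic, office, study, patio, closet, gallery, kitchen]
Visit porch → queue [studio, terrace, annex, attic, office, study, patio, closet, gallery, kitchen]
Visit studio → queue [terrace, annex, attic, office, study, patio, closet, gallery, kitchen]
Visit terrace → queue [annex, attic, office, study, patio, closet, gallery, kitchen]
Visit annex → queue [attic, office, study, patio, closet, gallery, kitchen]
Visit attic → queue [office, study, patio, closet, gallery, kitchen]
Visit office → queue [study, patio, closet, gallery, kitchen]
Visit study → queue [patio, closet, gallery, kitchen]
Visit patio → queue [closet, gallery, kitchen]
Visit closet → queue [gallery, kitchen]
Visit gallery; enqueue vault → queue [kitchen, vault]
Visit kitchen → queue [vault]
Visit vault → queue []

Visit order: workshop, gym, nursery, sauna, chapel, den, garage, library, parlor, porch, studio, terrace, annex, attic, office, study, patio, closet, gallery, kitchen, vault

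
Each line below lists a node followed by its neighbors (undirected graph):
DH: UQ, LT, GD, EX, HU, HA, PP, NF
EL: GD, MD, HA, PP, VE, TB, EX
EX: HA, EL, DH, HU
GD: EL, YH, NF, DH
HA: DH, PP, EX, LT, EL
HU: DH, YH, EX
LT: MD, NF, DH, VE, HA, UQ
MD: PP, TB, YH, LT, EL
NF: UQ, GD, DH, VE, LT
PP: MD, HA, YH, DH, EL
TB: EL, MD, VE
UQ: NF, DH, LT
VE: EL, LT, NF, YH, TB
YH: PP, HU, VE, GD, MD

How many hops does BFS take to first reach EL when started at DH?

Level 0: DH
Level 1: EX, GD, HA, HU, LT, NF, PP, UQ
Level 2: EL, MD, VE, YH
Level 3: TB
EL first appears at level 2.

2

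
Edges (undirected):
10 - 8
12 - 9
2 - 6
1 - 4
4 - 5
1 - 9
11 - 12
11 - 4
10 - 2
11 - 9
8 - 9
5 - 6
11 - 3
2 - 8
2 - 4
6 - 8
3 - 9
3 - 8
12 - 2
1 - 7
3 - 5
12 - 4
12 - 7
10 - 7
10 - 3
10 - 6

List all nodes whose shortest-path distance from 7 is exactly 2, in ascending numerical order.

2, 3, 4, 6, 8, 9, 11

Level 0: 7
Level 1: 1, 10, 12
Level 2: 2, 3, 4, 6, 8, 9, 11
Level 3: 5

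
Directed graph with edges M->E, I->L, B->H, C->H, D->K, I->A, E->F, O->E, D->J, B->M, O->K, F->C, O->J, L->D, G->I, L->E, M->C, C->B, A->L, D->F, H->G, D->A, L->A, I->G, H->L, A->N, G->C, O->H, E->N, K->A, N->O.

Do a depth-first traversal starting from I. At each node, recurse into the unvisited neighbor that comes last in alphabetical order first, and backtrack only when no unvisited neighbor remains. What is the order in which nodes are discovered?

I L E N O K A J H G C B M F D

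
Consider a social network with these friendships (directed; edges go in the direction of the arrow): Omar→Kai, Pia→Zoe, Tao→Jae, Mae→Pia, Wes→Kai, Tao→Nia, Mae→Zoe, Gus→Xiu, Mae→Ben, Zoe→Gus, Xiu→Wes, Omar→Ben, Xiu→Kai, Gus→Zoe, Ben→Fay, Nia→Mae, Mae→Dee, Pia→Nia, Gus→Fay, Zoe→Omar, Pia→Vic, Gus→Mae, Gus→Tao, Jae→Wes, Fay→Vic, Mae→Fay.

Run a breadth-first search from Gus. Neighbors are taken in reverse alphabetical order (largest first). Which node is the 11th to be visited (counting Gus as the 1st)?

Visit Gus; enqueue Zoe, Xiu, Tao, Mae, Fay → queue [Zoe, Xiu, Tao, Mae, Fay]
Visit Zoe; enqueue Omar → queue [Xiu, Tao, Mae, Fay, Omar]
Visit Xiu; enqueue Wes, Kai → queue [Tao, Mae, Fay, Omar, Wes, Kai]
Visit Tao; enqueue Nia, Jae → queue [Mae, Fay, Omar, Wes, Kai, Nia, Jae]
Visit Mae; enqueue Pia, Dee, Ben → queue [Fay, Omar, Wes, Kai, Nia, Jae, Pia, Dee, Ben]
Visit Fay; enqueue Vic → queue [Omar, Wes, Kai, Nia, Jae, Pia, Dee, Ben, Vic]
Visit Omar → queue [Wes, Kai, Nia, Jae, Pia, Dee, Ben, Vic]
Visit Wes → queue [Kai, Nia, Jae, Pia, Dee, Ben, Vic]
Visit Kai → queue [Nia, Jae, Pia, Dee, Ben, Vic]
Visit Nia → queue [Jae, Pia, Dee, Ben, Vic]
Visit Jae → queue [Pia, Dee, Ben, Vic]
Visit Pia → queue [Dee, Ben, Vic]
Visit Dee → queue [Ben, Vic]
Visit Ben → queue [Vic]
Visit Vic → queue []

Visit order: Gus, Zoe, Xiu, Tao, Mae, Fay, Omar, Wes, Kai, Nia, Jae, Pia, Dee, Ben, Vic

Jae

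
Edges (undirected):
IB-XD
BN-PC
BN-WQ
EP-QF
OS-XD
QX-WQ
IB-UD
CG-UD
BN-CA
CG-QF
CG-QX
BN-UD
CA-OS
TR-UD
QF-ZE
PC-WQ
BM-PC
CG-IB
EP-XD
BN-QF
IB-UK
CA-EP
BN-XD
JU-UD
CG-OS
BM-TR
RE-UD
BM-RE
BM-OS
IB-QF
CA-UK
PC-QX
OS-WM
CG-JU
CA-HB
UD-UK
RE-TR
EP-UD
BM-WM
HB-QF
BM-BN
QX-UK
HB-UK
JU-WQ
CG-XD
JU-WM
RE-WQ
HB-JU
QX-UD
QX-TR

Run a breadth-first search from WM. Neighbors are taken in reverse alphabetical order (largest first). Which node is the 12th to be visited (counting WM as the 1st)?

Visit WM; enqueue OS, JU, BM → queue [OS, JU, BM]
Visit OS; enqueue XD, CG, CA → queue [JU, BM, XD, CG, CA]
Visit JU; enqueue WQ, UD, HB → queue [BM, XD, CG, CA, WQ, UD, HB]
Visit BM; enqueue TR, RE, PC, BN → queue [XD, CG, CA, WQ, UD, HB, TR, RE, PC, BN]
Visit XD; enqueue IB, EP → queue [CG, CA, WQ, UD, HB, TR, RE, PC, BN, IB, EP]
Visit CG; enqueue QX, QF → queue [CA, WQ, UD, HB, TR, RE, PC, BN, IB, EP, QX, QF]
Visit CA; enqueue UK → queue [WQ, UD, HB, TR, RE, PC, BN, IB, EP, QX, QF, UK]
Visit WQ → queue [UD, HB, TR, RE, PC, BN, IB, EP, QX, QF, UK]
Visit UD → queue [HB, TR, RE, PC, BN, IB, EP, QX, QF, UK]
Visit HB → queue [TR, RE, PC, BN, IB, EP, QX, QF, UK]
Visit TR → queue [RE, PC, BN, IB, EP, QX, QF, UK]
Visit RE → queue [PC, BN, IB, EP, QX, QF, UK]
Visit PC → queue [BN, IB, EP, QX, QF, UK]
Visit BN → queue [IB, EP, QX, QF, UK]
Visit IB → queue [EP, QX, QF, UK]
Visit EP → queue [QX, QF, UK]
Visit QX → queue [QF, UK]
Visit QF; enqueue ZE → queue [UK, ZE]
Visit UK → queue [ZE]
Visit ZE → queue []

Visit order: WM, OS, JU, BM, XD, CG, CA, WQ, UD, HB, TR, RE, PC, BN, IB, EP, QX, QF, UK, ZE

RE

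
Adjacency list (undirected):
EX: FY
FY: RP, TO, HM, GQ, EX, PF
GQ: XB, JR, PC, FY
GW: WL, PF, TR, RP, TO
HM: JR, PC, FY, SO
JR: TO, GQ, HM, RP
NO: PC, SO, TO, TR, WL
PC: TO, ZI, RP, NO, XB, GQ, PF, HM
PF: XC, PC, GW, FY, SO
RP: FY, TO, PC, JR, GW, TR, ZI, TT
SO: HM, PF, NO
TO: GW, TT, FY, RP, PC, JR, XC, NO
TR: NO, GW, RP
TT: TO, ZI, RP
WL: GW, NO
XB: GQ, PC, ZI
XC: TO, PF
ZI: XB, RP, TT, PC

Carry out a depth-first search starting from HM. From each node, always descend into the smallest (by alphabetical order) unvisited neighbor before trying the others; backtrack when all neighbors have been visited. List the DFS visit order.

Visit HM
HM → FY
FY → EX
FY → GQ
GQ → JR
JR → RP
RP → GW
GW → PF
PF → PC
PC → NO
NO → SO
NO → TO
TO → TT
TT → ZI
ZI → XB
TO → XC
NO → TR
NO → WL

HM -> FY -> EX -> GQ -> JR -> RP -> GW -> PF -> PC -> NO -> SO -> TO -> TT -> ZI -> XB -> XC -> TR -> WL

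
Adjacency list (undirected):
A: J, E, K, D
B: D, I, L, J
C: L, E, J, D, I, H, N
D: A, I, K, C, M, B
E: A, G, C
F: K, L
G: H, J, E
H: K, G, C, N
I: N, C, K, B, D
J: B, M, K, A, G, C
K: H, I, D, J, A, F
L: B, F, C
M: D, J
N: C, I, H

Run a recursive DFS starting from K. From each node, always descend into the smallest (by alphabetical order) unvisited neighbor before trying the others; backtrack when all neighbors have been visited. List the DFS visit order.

K -> A -> D -> B -> I -> C -> E -> G -> H -> N -> J -> M -> L -> F

Visit K
K → A
A → D
D → B
B → I
I → C
C → E
E → G
G → H
H → N
G → J
J → M
C → L
L → F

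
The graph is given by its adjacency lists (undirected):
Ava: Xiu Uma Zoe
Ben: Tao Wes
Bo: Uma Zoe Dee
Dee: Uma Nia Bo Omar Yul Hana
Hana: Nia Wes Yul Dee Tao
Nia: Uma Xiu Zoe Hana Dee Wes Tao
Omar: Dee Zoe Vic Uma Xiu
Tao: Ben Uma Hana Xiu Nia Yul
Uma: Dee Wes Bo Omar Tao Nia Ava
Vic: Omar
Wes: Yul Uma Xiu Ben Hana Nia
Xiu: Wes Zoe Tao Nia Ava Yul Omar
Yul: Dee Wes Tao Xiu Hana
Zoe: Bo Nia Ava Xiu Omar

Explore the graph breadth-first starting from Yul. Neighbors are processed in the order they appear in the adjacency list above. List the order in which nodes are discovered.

Visit Yul; enqueue Dee, Wes, Tao, Xiu, Hana → queue [Dee, Wes, Tao, Xiu, Hana]
Visit Dee; enqueue Uma, Nia, Bo, Omar → queue [Wes, Tao, Xiu, Hana, Uma, Nia, Bo, Omar]
Visit Wes; enqueue Ben → queue [Tao, Xiu, Hana, Uma, Nia, Bo, Omar, Ben]
Visit Tao → queue [Xiu, Hana, Uma, Nia, Bo, Omar, Ben]
Visit Xiu; enqueue Zoe, Ava → queue [Hana, Uma, Nia, Bo, Omar, Ben, Zoe, Ava]
Visit Hana → queue [Uma, Nia, Bo, Omar, Ben, Zoe, Ava]
Visit Uma → queue [Nia, Bo, Omar, Ben, Zoe, Ava]
Visit Nia → queue [Bo, Omar, Ben, Zoe, Ava]
Visit Bo → queue [Omar, Ben, Zoe, Ava]
Visit Omar; enqueue Vic → queue [Ben, Zoe, Ava, Vic]
Visit Ben → queue [Zoe, Ava, Vic]
Visit Zoe → queue [Ava, Vic]
Visit Ava → queue [Vic]
Visit Vic → queue []

Yul → Dee → Wes → Tao → Xiu → Hana → Uma → Nia → Bo → Omar → Ben → Zoe → Ava → Vic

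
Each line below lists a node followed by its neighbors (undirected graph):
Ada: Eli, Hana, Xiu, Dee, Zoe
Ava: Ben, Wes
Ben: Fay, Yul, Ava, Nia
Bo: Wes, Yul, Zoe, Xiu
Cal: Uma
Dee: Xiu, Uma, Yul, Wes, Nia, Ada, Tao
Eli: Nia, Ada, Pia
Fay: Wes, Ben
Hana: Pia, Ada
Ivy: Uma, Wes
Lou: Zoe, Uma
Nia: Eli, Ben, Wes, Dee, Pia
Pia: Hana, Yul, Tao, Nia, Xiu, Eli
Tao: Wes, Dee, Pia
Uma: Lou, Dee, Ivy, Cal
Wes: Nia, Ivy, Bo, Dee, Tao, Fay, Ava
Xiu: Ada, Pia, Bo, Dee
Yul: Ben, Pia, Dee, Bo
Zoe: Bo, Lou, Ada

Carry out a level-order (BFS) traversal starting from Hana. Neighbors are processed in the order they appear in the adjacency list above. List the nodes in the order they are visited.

Visit Hana; enqueue Pia, Ada → queue [Pia, Ada]
Visit Pia; enqueue Yul, Tao, Nia, Xiu, Eli → queue [Ada, Yul, Tao, Nia, Xiu, Eli]
Visit Ada; enqueue Dee, Zoe → queue [Yul, Tao, Nia, Xiu, Eli, Dee, Zoe]
Visit Yul; enqueue Ben, Bo → queue [Tao, Nia, Xiu, Eli, Dee, Zoe, Ben, Bo]
Visit Tao; enqueue Wes → queue [Nia, Xiu, Eli, Dee, Zoe, Ben, Bo, Wes]
Visit Nia → queue [Xiu, Eli, Dee, Zoe, Ben, Bo, Wes]
Visit Xiu → queue [Eli, Dee, Zoe, Ben, Bo, Wes]
Visit Eli → queue [Dee, Zoe, Ben, Bo, Wes]
Visit Dee; enqueue Uma → queue [Zoe, Ben, Bo, Wes, Uma]
Visit Zoe; enqueue Lou → queue [Ben, Bo, Wes, Uma, Lou]
Visit Ben; enqueue Fay, Ava → queue [Bo, Wes, Uma, Lou, Fay, Ava]
Visit Bo → queue [Wes, Uma, Lou, Fay, Ava]
Visit Wes; enqueue Ivy → queue [Uma, Lou, Fay, Ava, Ivy]
Visit Uma; enqueue Cal → queue [Lou, Fay, Ava, Ivy, Cal]
Visit Lou → queue [Fay, Ava, Ivy, Cal]
Visit Fay → queue [Ava, Ivy, Cal]
Visit Ava → queue [Ivy, Cal]
Visit Ivy → queue [Cal]
Visit Cal → queue []

Hana, Pia, Ada, Yul, Tao, Nia, Xiu, Eli, Dee, Zoe, Ben, Bo, Wes, Uma, Lou, Fay, Ava, Ivy, Cal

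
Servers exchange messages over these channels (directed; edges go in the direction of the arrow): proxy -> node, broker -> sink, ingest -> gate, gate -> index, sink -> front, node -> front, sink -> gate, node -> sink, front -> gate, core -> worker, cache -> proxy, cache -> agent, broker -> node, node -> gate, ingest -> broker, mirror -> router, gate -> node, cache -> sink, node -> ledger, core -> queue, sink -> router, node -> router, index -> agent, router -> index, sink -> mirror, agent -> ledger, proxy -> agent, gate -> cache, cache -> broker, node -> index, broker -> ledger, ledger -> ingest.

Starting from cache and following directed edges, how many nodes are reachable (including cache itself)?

BFS from cache visits: cache, sink, proxy, broker, agent, router, mirror, gate, front, node, ledger, index, ingest
Reachable nodes: 13 of 16 total.

13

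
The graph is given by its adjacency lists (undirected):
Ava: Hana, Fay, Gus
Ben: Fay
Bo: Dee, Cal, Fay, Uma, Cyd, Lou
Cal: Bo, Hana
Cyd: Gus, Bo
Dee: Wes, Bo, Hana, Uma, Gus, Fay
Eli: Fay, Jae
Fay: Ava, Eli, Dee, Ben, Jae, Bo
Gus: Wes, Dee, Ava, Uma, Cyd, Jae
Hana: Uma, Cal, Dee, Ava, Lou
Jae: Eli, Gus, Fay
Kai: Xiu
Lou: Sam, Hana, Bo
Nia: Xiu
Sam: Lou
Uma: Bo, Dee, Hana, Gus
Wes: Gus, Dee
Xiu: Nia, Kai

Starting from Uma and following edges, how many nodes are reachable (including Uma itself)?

15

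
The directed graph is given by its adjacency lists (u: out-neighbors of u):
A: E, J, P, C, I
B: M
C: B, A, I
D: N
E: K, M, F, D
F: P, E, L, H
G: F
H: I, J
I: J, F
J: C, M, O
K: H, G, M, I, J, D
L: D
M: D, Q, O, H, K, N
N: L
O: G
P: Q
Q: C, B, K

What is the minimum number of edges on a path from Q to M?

2

Level 0: Q
Level 1: B, C, K
Level 2: A, D, G, H, I, J, M
Level 3: E, F, N, O, P
Level 4: L
M first appears at level 2.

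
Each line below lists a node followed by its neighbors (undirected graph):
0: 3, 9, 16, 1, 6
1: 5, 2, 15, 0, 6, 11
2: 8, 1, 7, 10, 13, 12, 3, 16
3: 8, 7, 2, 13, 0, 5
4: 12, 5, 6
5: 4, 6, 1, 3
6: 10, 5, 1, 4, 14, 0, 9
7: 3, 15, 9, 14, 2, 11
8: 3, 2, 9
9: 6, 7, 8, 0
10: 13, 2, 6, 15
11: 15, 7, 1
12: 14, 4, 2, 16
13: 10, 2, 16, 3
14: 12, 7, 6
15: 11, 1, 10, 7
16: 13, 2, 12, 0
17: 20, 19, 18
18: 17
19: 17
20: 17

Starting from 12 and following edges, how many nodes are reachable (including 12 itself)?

17

BFS from 12 visits: 12, 2, 4, 14, 16, 1, 3, 7, 8, 10, 13, 5, 6, 0, 11, 15, 9
Reachable nodes: 17 of 21 total.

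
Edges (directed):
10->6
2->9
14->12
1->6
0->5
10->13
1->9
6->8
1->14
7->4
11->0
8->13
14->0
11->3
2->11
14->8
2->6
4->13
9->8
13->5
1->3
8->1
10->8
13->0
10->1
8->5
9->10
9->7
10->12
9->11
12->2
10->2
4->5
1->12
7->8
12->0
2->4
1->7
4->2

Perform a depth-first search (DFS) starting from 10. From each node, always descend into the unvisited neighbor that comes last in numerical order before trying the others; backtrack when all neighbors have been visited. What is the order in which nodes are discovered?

Visit 10
10 → 13
13 → 5
13 → 0
10 → 12
12 → 2
2 → 11
11 → 3
2 → 9
9 → 8
8 → 1
1 → 14
1 → 7
7 → 4
1 → 6

10 → 13 → 5 → 0 → 12 → 2 → 11 → 3 → 9 → 8 → 1 → 14 → 7 → 4 → 6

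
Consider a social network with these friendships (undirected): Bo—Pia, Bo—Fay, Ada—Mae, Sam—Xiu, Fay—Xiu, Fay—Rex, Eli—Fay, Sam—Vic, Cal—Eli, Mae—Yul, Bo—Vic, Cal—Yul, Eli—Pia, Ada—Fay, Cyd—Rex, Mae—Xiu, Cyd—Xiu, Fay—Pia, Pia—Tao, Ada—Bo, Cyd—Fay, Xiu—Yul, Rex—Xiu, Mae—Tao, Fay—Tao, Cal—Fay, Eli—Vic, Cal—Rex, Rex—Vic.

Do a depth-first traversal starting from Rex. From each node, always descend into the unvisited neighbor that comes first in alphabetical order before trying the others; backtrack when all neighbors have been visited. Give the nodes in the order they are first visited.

Visit Rex
Rex → Cal
Cal → Eli
Eli → Fay
Fay → Ada
Ada → Bo
Bo → Pia
Pia → Tao
Tao → Mae
Mae → Xiu
Xiu → Cyd
Xiu → Sam
Sam → Vic
Xiu → Yul

Rex, Cal, Eli, Fay, Ada, Bo, Pia, Tao, Mae, Xiu, Cyd, Sam, Vic, Yul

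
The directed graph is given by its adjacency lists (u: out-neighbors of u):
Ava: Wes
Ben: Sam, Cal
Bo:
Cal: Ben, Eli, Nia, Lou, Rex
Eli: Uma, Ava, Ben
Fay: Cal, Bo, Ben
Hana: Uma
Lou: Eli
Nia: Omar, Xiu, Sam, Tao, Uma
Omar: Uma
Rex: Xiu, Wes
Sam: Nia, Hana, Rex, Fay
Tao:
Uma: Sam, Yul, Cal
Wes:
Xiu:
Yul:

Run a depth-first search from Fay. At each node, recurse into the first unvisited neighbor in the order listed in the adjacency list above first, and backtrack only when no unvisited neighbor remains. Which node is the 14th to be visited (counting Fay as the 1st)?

Eli

Visit Fay
Fay → Cal
Cal → Ben
Ben → Sam
Sam → Nia
Nia → Omar
Omar → Uma
Uma → Yul
Nia → Xiu
Nia → Tao
Sam → Hana
Sam → Rex
Rex → Wes
Cal → Eli
Eli → Ava
Cal → Lou
Fay → Bo

Visit order: Fay, Cal, Ben, Sam, Nia, Omar, Uma, Yul, Xiu, Tao, Hana, Rex, Wes, Eli, Ava, Lou, Bo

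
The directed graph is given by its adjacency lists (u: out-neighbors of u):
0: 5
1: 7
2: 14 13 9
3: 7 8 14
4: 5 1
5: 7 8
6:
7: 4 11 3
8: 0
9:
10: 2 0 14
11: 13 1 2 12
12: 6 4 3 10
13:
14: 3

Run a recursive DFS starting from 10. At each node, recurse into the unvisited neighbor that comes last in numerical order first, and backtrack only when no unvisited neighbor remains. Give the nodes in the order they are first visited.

Visit 10
10 → 14
14 → 3
3 → 8
8 → 0
0 → 5
5 → 7
7 → 11
11 → 13
11 → 12
12 → 6
12 → 4
4 → 1
11 → 2
2 → 9

10, 14, 3, 8, 0, 5, 7, 11, 13, 12, 6, 4, 1, 2, 9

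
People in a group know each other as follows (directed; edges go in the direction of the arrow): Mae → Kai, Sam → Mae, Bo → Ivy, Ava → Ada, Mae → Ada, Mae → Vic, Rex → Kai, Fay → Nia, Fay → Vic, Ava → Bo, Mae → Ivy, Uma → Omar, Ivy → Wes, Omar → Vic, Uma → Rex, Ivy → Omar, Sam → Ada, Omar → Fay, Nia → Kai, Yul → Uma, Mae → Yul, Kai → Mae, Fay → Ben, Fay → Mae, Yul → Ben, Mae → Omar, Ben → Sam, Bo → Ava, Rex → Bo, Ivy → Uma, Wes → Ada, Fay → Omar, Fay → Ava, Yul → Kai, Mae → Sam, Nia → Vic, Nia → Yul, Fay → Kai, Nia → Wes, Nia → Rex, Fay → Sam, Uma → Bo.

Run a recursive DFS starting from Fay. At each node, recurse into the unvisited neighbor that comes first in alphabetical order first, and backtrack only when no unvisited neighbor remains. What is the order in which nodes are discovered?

Fay, Ava, Ada, Bo, Ivy, Omar, Vic, Uma, Rex, Kai, Mae, Sam, Yul, Ben, Wes, Nia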